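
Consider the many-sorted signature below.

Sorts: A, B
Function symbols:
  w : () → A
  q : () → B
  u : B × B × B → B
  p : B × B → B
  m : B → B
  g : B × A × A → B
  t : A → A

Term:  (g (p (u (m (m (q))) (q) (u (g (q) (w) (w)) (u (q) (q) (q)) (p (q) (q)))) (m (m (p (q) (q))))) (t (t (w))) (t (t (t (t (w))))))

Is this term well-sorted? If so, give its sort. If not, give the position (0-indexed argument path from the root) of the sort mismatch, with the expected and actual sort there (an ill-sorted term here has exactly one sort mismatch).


          (q) : B
        (m (q)) : B
      (m (m (q))) : B
      (q) : B
          (q) : B
          (w) : A
          (w) : A
        (g (q) (w) (w)) : B
          (q) : B
          (q) : B
          (q) : B
        (u (q) (q) (q)) : B
          (q) : B
          (q) : B
        (p (q) (q)) : B
      (u (g (q) (w) (w)) (u (q) (q) (q)) (p (q) (q))) : B
    (u (m (m (q))) (q) (u (g (q) (w) (w)) (u (q) (q) (q)) (p (q) (q)))) : B
          (q) : B
          (q) : B
        (p (q) (q)) : B
      (m (p (q) (q))) : B
    (m (m (p (q) (q)))) : B
  (p (u (m (m (q))) (q) (u (g (q) (w) (w)) (u (q) (q) (q)) (p (q) (q)))) (m (m (p (q) (q))))) : B
      (w) : A
    (t (w)) : A
  (t (t (w))) : A
          (w) : A
        (t (w)) : A
      (t (t (w))) : A
    (t (t (t (w)))) : A
  (t (t (t (t (w))))) : A
(g (p (u (m (m (q))) (q) (u (g (q) (w) (w)) (u (q) (q) (q)) (p (q) (q)))) (m (m (p (q) (q))))) (t (t (w))) (t (t (t (t (w)))))) : B

well-sorted; sort = B


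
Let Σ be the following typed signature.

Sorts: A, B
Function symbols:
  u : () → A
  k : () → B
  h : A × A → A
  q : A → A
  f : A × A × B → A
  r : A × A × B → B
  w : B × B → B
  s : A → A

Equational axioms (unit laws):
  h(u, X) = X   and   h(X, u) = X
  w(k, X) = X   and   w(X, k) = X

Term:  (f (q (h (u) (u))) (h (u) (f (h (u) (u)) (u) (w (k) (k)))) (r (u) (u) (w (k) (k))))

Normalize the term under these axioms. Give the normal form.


normal form = (f (q (u)) (f (u) (u) (k)) (r (u) (u) (k)))

1. (f (q (h (u) (u))) (h (u) (f (h (u) (u)) (u) (w (k) (k)))) (r (u) (u) (w (k) (k))))  →  (f (q (u)) (h (u) (f (h (u) (u)) (u) (w (k) (k)))) (r (u) (u) (w (k) (k))))
2. (f (q (u)) (h (u) (f (h (u) (u)) (u) (w (k) (k)))) (r (u) (u) (w (k) (k))))  →  (f (q (u)) (f (h (u) (u)) (u) (w (k) (k))) (r (u) (u) (w (k) (k))))
3. (f (q (u)) (f (h (u) (u)) (u) (w (k) (k))) (r (u) (u) (w (k) (k))))  →  (f (q (u)) (f (u) (u) (w (k) (k))) (r (u) (u) (w (k) (k))))
4. (f (q (u)) (f (u) (u) (w (k) (k))) (r (u) (u) (w (k) (k))))  →  (f (q (u)) (f (u) (u) (k)) (r (u) (u) (w (k) (k))))
5. (f (q (u)) (f (u) (u) (k)) (r (u) (u) (w (k) (k))))  →  (f (q (u)) (f (u) (u) (k)) (r (u) (u) (k)))


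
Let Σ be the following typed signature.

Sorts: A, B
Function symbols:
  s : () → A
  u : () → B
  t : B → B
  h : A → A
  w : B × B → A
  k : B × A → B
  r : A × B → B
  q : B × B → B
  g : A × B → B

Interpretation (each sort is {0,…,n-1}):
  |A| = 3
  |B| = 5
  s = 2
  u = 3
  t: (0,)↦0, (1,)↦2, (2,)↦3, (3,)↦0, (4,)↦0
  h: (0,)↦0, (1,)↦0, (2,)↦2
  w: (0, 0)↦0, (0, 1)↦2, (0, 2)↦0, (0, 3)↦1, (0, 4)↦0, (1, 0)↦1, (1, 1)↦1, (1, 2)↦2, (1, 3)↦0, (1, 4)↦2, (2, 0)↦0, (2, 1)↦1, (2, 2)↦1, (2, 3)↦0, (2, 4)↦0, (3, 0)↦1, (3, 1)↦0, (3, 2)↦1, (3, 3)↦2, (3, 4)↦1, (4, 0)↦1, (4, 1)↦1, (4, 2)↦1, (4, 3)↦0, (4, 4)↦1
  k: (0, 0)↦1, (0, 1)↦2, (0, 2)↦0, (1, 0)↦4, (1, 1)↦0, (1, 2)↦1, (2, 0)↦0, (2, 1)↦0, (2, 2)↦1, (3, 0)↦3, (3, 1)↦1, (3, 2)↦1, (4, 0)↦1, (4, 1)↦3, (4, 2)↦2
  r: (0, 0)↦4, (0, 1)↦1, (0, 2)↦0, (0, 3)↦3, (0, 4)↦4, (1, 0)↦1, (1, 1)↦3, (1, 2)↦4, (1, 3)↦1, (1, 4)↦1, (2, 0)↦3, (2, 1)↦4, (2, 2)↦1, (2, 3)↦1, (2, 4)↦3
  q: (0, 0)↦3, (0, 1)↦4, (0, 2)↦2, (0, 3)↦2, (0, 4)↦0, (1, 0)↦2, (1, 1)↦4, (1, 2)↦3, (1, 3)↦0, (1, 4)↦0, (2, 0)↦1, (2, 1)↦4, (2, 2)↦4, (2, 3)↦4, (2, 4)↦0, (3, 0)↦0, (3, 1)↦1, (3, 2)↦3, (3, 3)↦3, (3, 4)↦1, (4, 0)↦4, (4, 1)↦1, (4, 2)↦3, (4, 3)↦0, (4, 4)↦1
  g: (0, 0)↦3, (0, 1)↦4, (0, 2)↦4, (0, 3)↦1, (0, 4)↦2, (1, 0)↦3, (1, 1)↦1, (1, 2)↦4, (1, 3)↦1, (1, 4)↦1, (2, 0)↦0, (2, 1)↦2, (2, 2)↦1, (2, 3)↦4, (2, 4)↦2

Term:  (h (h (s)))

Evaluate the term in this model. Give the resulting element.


  s = 2
  (h (s)) = h(2,) = 2
  (h (h (s))) = h(2,) = 2

value = 2


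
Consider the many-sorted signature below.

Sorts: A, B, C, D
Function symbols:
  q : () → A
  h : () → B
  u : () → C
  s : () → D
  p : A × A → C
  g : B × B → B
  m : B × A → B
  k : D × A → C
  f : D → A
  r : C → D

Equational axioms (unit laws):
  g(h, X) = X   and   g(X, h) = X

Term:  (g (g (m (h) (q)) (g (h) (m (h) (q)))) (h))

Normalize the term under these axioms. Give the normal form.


normal form = (g (m (h) (q)) (m (h) (q)))

1. (g (g (m (h) (q)) (g (h) (m (h) (q)))) (h))  →  (g (m (h) (q)) (g (h) (m (h) (q))))
2. (g (m (h) (q)) (g (h) (m (h) (q))))  →  (g (m (h) (q)) (m (h) (q)))


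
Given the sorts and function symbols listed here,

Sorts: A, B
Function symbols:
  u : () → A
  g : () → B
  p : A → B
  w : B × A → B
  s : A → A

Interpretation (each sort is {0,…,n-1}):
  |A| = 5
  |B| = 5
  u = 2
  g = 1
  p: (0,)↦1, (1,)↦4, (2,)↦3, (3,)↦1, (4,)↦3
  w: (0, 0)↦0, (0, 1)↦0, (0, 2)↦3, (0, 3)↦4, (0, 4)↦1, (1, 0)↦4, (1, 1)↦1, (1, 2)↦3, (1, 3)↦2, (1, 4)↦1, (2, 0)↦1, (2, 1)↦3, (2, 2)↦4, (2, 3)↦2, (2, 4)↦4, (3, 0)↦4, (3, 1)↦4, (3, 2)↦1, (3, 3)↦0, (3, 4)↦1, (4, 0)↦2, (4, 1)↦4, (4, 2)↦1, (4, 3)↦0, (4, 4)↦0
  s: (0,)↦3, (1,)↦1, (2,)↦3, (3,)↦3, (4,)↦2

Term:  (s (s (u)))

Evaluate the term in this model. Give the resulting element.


  u = 2
  (s (u)) = s(2,) = 3
  (s (s (u))) = s(3,) = 3

value = 3


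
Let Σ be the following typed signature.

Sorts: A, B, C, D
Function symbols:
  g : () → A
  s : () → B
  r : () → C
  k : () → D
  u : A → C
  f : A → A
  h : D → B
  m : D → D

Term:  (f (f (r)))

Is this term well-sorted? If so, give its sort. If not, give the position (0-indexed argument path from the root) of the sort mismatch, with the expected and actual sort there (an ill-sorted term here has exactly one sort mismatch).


ill-sorted at position [0, 0]: expected A, got C

    (r) : C
  (f (r)) : ✗ arg 0 at [0, 0] has sort C, expected A


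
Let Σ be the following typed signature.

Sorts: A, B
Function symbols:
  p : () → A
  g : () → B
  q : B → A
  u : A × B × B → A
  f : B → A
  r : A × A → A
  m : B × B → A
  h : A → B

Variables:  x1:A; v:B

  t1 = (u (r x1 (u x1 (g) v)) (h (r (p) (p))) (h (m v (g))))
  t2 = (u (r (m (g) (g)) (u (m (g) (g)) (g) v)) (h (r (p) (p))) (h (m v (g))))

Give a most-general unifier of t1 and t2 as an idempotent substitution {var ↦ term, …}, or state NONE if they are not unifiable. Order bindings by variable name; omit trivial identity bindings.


{x1 ↦ (m (g) (g))}


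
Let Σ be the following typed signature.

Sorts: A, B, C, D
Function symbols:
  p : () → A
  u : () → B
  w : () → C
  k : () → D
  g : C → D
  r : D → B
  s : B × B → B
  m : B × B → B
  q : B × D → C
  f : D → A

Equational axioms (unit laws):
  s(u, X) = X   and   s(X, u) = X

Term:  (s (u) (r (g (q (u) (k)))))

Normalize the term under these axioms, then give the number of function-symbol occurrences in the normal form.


size = 5

1. (s (u) (r (g (q (u) (k)))))  →  (r (g (q (u) (k))))
normal form: (r (g (q (u) (k))))


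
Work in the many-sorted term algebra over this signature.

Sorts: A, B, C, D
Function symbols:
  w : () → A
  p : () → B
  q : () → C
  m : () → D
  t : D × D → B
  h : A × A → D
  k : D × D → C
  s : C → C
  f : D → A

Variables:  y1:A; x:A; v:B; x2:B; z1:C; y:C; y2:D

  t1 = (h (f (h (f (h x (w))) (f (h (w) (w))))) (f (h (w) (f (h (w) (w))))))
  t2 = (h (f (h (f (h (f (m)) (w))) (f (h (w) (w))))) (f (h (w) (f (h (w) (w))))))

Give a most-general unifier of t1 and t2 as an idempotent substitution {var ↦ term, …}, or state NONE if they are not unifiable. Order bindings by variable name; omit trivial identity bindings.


{x ↦ (f (m))}


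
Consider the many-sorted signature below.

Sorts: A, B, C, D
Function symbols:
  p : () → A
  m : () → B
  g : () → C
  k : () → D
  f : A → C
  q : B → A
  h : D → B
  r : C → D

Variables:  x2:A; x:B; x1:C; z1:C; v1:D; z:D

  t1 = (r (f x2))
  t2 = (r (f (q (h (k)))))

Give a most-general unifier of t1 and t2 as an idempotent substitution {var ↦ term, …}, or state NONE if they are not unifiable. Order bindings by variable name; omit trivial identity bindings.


{x2 ↦ (q (h (k)))}


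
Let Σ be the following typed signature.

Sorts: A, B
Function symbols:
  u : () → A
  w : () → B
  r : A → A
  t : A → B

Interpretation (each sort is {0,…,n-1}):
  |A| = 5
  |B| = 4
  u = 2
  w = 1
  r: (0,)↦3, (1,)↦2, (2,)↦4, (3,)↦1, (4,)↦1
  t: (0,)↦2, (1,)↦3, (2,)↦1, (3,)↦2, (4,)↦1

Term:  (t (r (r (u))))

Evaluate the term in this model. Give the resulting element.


  u = 2
  (r (u)) = r(2,) = 4
  (r (r (u))) = r(4,) = 1
  (t (r (r (u)))) = t(1,) = 3

value = 3


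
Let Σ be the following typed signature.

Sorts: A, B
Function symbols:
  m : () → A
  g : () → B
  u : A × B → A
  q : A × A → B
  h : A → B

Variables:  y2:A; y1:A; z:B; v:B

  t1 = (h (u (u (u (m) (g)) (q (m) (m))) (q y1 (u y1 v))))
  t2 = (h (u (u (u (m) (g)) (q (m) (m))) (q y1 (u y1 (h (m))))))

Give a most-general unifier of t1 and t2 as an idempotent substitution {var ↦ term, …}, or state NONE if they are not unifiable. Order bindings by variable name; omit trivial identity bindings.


{v ↦ (h (m))}


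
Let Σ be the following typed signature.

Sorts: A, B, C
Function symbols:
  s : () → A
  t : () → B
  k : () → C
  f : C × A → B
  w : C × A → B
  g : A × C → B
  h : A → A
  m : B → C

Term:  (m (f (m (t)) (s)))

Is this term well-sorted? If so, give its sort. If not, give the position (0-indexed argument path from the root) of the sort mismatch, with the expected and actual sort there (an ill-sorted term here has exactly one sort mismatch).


      (t) : B
    (m (t)) : C
    (s) : A
  (f (m (t)) (s)) : B
(m (f (m (t)) (s))) : C

well-sorted; sort = C


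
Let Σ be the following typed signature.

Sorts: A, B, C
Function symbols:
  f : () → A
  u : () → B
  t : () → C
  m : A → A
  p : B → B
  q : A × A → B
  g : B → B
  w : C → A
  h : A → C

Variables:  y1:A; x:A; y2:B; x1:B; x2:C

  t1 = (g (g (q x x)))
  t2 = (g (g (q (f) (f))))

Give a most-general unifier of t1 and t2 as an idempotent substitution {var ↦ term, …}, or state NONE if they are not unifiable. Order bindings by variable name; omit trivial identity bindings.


{x ↦ (f)}


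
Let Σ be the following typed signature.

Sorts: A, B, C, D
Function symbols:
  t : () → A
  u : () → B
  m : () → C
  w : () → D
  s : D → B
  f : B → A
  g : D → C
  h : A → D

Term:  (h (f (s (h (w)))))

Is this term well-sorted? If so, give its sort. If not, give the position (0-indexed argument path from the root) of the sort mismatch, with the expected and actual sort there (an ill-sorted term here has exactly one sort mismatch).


        (w) : D
      (h (w)) : ✗ arg 0 at [0, 0, 0, 0] has sort D, expected A

ill-sorted at position [0, 0, 0, 0]: expected A, got D


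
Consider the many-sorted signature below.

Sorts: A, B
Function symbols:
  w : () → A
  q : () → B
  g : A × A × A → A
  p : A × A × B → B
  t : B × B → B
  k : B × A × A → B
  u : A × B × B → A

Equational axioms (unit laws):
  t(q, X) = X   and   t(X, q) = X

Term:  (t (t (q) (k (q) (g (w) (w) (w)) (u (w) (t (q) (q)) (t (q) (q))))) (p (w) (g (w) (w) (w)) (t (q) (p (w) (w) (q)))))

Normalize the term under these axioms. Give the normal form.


normal form = (t (k (q) (g (w) (w) (w)) (u (w) (q) (q))) (p (w) (g (w) (w) (w)) (p (w) (w) (q))))

1. (t (t (q) (k (q) (g (w) (w) (w)) (u (w) (t (q) (q)) (t (q) (q))))) (p (w) (g (w) (w) (w)) (t (q) (p (w) (w) (q)))))  →  (t (k (q) (g (w) (w) (w)) (u (w) (t (q) (q)) (t (q) (q)))) (p (w) (g (w) (w) (w)) (t (q) (p (w) (w) (q)))))
2. (t (k (q) (g (w) (w) (w)) (u (w) (t (q) (q)) (t (q) (q)))) (p (w) (g (w) (w) (w)) (t (q) (p (w) (w) (q)))))  →  (t (k (q) (g (w) (w) (w)) (u (w) (q) (t (q) (q)))) (p (w) (g (w) (w) (w)) (t (q) (p (w) (w) (q)))))
3. (t (k (q) (g (w) (w) (w)) (u (w) (q) (t (q) (q)))) (p (w) (g (w) (w) (w)) (t (q) (p (w) (w) (q)))))  →  (t (k (q) (g (w) (w) (w)) (u (w) (q) (q))) (p (w) (g (w) (w) (w)) (t (q) (p (w) (w) (q)))))
4. (t (k (q) (g (w) (w) (w)) (u (w) (q) (q))) (p (w) (g (w) (w) (w)) (t (q) (p (w) (w) (q)))))  →  (t (k (q) (g (w) (w) (w)) (u (w) (q) (q))) (p (w) (g (w) (w) (w)) (p (w) (w) (q))))


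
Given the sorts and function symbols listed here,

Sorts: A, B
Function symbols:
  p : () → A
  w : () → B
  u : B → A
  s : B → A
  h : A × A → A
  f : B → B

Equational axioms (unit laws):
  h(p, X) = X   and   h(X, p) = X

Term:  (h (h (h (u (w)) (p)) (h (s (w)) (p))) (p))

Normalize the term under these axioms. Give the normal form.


normal form = (h (u (w)) (s (w)))

1. (h (h (h (u (w)) (p)) (h (s (w)) (p))) (p))  →  (h (h (u (w)) (p)) (h (s (w)) (p)))
2. (h (h (u (w)) (p)) (h (s (w)) (p)))  →  (h (u (w)) (h (s (w)) (p)))
3. (h (u (w)) (h (s (w)) (p)))  →  (h (u (w)) (s (w)))


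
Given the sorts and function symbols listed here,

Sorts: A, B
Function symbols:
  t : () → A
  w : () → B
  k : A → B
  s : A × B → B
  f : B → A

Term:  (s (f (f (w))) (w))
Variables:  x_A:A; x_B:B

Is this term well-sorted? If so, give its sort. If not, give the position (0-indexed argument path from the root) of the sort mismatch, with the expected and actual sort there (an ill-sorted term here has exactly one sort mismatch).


ill-sorted at position [0, 0]: expected B, got A

      (w) : B
    (f (w)) : A
  (f (f (w))) : ✗ arg 0 at [0, 0] has sort A, expected B
  (w) : B


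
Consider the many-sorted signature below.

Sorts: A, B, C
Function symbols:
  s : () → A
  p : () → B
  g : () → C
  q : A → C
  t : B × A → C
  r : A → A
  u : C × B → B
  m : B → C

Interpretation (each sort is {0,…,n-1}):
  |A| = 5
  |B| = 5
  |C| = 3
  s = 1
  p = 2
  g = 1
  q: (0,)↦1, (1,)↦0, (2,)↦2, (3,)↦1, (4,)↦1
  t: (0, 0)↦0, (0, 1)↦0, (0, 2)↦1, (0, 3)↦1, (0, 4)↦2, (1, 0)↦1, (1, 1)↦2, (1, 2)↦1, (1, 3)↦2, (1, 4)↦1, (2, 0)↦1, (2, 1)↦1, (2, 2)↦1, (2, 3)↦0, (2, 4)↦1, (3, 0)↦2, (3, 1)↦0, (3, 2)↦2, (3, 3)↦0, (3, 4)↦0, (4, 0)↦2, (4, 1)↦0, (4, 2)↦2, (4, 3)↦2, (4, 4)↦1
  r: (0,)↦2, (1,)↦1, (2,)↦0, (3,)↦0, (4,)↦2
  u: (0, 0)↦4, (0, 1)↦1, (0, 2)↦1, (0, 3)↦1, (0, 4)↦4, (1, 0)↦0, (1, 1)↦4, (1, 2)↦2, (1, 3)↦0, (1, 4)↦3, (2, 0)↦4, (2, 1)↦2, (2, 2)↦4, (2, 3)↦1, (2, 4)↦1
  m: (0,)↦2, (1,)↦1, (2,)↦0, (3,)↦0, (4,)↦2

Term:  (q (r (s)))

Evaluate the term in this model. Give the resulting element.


value = 0

  s = 1
  (r (s)) = r(1,) = 1
  (q (r (s))) = q(1,) = 0


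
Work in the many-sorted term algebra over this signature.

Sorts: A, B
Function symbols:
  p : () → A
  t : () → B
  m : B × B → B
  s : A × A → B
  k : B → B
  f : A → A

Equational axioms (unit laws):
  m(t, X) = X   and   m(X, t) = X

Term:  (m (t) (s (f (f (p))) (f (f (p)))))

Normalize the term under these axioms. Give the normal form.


normal form = (s (f (f (p))) (f (f (p))))

1. (m (t) (s (f (f (p))) (f (f (p)))))  →  (s (f (f (p))) (f (f (p))))


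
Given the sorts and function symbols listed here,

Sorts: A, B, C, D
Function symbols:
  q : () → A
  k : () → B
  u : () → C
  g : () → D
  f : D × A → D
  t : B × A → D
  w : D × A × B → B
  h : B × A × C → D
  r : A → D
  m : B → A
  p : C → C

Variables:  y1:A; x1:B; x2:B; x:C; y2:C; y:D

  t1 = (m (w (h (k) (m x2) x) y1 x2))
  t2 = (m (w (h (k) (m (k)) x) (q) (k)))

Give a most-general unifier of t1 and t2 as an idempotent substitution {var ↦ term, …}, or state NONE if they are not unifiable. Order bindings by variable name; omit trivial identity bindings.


{x2 ↦ (k), y1 ↦ (q)}


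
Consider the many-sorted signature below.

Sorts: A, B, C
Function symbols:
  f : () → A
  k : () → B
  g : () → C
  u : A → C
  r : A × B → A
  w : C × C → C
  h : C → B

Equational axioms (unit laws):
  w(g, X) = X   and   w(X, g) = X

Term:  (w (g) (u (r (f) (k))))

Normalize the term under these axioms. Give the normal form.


normal form = (u (r (f) (k)))

1. (w (g) (u (r (f) (k))))  →  (u (r (f) (k)))


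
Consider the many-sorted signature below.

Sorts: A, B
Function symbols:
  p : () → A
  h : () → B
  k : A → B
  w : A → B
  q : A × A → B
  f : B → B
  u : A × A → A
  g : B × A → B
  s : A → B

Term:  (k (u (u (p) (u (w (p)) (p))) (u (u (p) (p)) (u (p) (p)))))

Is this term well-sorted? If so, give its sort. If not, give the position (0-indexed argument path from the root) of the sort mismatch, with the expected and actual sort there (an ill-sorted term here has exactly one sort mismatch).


ill-sorted at position [0, 0, 1, 0]: expected A, got B

      (p) : A
          (p) : A
        (w (p)) : B
        (p) : A
      (u (w (p)) (p)) : ✗ arg 0 at [0, 0, 1, 0] has sort B, expected A
        (p) : A
        (p) : A
      (u (p) (p)) : A
        (p) : A
        (p) : A
      (u (p) (p)) : A
    (u (u (p) (p)) (u (p) (p))) : A


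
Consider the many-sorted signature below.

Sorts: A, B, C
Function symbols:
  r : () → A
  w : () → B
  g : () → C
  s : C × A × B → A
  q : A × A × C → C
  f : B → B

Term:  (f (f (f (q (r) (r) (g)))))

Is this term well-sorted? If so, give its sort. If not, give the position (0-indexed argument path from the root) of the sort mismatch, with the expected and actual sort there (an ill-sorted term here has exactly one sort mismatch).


ill-sorted at position [0, 0, 0]: expected B, got C

        (r) : A
        (r) : A
        (g) : C
      (q (r) (r) (g)) : C
    (f (q (r) (r) (g))) : ✗ arg 0 at [0, 0, 0] has sort C, expected B


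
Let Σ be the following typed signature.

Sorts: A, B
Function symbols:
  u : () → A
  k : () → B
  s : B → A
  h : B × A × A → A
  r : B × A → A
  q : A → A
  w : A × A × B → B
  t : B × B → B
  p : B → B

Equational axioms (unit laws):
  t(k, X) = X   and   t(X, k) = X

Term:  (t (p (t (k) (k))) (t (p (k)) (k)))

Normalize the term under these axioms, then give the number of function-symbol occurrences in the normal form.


size = 5

1. (t (p (t (k) (k))) (t (p (k)) (k)))  →  (t (p (k)) (t (p (k)) (k)))
2. (t (p (k)) (t (p (k)) (k)))  →  (t (p (k)) (p (k)))
normal form: (t (p (k)) (p (k)))


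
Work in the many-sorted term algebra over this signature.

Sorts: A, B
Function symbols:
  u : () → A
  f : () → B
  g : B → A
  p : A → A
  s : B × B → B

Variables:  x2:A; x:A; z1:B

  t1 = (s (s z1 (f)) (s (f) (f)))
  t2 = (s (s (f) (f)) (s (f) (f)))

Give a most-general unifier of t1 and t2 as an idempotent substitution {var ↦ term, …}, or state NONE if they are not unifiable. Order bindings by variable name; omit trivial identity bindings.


{z1 ↦ (f)}


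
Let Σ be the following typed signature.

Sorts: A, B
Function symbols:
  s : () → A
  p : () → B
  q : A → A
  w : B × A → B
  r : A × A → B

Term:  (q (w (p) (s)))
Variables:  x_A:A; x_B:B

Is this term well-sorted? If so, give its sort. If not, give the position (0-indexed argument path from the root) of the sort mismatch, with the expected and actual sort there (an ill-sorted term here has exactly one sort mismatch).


ill-sorted at position [0]: expected A, got B

    (p) : B
    (s) : A
  (w (p) (s)) : B
(q (w (p) (s))) : ✗ arg 0 at [0] has sort B, expected A


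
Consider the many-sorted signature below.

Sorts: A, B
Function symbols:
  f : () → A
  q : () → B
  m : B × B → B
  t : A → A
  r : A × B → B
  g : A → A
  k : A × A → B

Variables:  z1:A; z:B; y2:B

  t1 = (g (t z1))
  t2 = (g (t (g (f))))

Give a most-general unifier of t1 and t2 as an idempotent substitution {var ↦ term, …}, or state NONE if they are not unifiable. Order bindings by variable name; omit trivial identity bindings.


{z1 ↦ (g (f))}


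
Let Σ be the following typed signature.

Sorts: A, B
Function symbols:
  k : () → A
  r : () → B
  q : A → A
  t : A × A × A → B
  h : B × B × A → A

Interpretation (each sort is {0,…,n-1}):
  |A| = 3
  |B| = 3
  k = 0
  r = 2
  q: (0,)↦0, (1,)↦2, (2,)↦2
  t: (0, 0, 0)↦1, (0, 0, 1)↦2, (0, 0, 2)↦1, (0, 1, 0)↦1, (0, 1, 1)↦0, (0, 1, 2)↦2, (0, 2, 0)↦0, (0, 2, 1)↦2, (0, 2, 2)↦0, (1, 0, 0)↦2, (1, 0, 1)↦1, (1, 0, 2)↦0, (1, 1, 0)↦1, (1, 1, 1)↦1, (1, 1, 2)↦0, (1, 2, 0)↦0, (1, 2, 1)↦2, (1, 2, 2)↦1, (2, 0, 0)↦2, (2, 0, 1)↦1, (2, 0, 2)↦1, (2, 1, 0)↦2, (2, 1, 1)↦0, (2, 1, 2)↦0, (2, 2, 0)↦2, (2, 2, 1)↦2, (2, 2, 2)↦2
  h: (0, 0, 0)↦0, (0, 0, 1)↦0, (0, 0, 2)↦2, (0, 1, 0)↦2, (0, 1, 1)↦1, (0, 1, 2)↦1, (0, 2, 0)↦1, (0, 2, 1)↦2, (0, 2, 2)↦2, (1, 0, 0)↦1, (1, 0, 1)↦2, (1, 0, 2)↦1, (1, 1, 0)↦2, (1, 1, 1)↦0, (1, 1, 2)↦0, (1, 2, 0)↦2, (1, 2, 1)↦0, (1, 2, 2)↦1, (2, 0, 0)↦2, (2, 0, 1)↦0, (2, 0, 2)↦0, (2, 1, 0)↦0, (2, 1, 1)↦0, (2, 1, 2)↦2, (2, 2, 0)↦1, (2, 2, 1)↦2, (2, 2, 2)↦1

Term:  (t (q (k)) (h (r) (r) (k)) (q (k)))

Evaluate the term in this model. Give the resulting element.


  k = 0
  (q (k)) = q(0,) = 0
  r = 2
  r = 2
  k = 0
  (h (r) (r) (k)) = h(2, 2, 0) = 1
  k = 0
  (q (k)) = q(0,) = 0
  (t (q (k)) (h (r) (r) (k)) (q (k))) = t(0, 1, 0) = 1

value = 1


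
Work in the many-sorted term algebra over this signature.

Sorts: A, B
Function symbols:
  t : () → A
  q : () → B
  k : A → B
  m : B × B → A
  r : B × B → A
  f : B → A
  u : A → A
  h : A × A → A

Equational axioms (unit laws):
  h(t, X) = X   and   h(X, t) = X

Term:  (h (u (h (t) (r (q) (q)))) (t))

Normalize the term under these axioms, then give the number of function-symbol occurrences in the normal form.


1. (h (u (h (t) (r (q) (q)))) (t))  →  (u (h (t) (r (q) (q))))
2. (u (h (t) (r (q) (q))))  →  (u (r (q) (q)))
normal form: (u (r (q) (q)))

size = 4


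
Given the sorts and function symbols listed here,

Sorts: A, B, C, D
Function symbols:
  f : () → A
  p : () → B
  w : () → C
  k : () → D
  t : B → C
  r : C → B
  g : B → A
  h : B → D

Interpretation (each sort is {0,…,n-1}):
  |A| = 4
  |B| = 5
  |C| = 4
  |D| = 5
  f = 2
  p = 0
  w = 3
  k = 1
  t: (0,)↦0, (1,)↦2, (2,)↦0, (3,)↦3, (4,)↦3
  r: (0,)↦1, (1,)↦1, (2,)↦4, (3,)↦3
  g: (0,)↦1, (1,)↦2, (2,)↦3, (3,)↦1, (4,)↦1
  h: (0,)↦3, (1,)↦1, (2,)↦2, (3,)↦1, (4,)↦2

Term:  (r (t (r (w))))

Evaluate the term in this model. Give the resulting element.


value = 3

  w = 3
  (r (w)) = r(3,) = 3
  (t (r (w))) = t(3,) = 3
  (r (t (r (w)))) = r(3,) = 3


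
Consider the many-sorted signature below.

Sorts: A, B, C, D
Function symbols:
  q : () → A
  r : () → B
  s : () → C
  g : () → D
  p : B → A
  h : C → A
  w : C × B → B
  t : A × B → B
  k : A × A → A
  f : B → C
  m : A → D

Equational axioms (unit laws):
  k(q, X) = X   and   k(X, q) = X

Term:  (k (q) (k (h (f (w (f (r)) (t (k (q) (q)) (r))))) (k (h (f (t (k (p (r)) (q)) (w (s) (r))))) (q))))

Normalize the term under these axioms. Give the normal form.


normal form = (k (h (f (w (f (r)) (t (q) (r))))) (h (f (t (p (r)) (w (s) (r))))))

1. (k (q) (k (h (f (w (f (r)) (t (k (q) (q)) (r))))) (k (h (f (t (k (p (r)) (q)) (w (s) (r))))) (q))))  →  (k (h (f (w (f (r)) (t (k (q) (q)) (r))))) (k (h (f (t (k (p (r)) (q)) (w (s) (r))))) (q)))
2. (k (h (f (w (f (r)) (t (k (q) (q)) (r))))) (k (h (f (t (k (p (r)) (q)) (w (s) (r))))) (q)))  →  (k (h (f (w (f (r)) (t (q) (r))))) (k (h (f (t (k (p (r)) (q)) (w (s) (r))))) (q)))
3. (k (h (f (w (f (r)) (t (q) (r))))) (k (h (f (t (k (p (r)) (q)) (w (s) (r))))) (q)))  →  (k (h (f (w (f (r)) (t (q) (r))))) (h (f (t (k (p (r)) (q)) (w (s) (r))))))
4. (k (h (f (w (f (r)) (t (q) (r))))) (h (f (t (k (p (r)) (q)) (w (s) (r))))))  →  (k (h (f (w (f (r)) (t (q) (r))))) (h (f (t (p (r)) (w (s) (r))))))


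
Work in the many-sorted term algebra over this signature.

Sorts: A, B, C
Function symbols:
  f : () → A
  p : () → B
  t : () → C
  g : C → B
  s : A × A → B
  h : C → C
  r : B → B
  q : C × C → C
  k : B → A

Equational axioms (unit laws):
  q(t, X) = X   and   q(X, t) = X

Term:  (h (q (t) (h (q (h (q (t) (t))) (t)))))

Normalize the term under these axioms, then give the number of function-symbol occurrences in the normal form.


1. (h (q (t) (h (q (h (q (t) (t))) (t)))))  →  (h (h (q (h (q (t) (t))) (t))))
2. (h (h (q (h (q (t) (t))) (t))))  →  (h (h (h (q (t) (t)))))
3. (h (h (h (q (t) (t)))))  →  (h (h (h (t))))
normal form: (h (h (h (t))))

size = 4


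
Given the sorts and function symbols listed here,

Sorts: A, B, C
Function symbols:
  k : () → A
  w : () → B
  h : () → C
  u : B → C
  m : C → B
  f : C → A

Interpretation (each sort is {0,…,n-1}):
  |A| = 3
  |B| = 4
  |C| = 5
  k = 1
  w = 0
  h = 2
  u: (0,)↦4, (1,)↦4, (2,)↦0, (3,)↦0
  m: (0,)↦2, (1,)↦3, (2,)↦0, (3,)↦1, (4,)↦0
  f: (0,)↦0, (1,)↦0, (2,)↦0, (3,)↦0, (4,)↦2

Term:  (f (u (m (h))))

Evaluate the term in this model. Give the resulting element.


value = 2

  h = 2
  (m (h)) = m(2,) = 0
  (u (m (h))) = u(0,) = 4
  (f (u (m (h)))) = f(4,) = 2


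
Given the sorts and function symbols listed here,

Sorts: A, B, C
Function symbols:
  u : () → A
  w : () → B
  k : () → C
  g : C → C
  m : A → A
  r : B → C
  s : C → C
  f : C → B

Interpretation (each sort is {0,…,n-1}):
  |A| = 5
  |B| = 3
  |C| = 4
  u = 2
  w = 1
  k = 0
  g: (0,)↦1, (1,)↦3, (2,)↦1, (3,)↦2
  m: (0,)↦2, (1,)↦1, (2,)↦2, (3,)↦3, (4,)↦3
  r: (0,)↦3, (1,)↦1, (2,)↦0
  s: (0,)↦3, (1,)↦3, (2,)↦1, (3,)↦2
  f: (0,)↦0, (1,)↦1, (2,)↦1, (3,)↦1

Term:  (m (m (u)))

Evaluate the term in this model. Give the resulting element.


value = 2

  u = 2
  (m (u)) = m(2,) = 2
  (m (m (u))) = m(2,) = 2


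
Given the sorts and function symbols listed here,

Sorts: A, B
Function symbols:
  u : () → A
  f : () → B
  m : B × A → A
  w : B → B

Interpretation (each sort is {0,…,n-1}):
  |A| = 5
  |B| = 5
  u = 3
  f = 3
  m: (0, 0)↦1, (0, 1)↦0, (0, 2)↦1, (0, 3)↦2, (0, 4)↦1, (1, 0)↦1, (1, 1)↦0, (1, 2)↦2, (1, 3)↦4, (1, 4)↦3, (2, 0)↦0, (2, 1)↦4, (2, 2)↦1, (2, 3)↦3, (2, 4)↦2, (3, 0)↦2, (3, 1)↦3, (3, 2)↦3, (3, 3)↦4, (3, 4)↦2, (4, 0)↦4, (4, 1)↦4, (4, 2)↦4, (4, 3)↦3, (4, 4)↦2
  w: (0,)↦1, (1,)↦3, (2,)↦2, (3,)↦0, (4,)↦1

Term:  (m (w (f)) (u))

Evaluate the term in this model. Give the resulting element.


value = 2

  f = 3
  (w (f)) = w(3,) = 0
  u = 3
  (m (w (f)) (u)) = m(0, 3) = 2


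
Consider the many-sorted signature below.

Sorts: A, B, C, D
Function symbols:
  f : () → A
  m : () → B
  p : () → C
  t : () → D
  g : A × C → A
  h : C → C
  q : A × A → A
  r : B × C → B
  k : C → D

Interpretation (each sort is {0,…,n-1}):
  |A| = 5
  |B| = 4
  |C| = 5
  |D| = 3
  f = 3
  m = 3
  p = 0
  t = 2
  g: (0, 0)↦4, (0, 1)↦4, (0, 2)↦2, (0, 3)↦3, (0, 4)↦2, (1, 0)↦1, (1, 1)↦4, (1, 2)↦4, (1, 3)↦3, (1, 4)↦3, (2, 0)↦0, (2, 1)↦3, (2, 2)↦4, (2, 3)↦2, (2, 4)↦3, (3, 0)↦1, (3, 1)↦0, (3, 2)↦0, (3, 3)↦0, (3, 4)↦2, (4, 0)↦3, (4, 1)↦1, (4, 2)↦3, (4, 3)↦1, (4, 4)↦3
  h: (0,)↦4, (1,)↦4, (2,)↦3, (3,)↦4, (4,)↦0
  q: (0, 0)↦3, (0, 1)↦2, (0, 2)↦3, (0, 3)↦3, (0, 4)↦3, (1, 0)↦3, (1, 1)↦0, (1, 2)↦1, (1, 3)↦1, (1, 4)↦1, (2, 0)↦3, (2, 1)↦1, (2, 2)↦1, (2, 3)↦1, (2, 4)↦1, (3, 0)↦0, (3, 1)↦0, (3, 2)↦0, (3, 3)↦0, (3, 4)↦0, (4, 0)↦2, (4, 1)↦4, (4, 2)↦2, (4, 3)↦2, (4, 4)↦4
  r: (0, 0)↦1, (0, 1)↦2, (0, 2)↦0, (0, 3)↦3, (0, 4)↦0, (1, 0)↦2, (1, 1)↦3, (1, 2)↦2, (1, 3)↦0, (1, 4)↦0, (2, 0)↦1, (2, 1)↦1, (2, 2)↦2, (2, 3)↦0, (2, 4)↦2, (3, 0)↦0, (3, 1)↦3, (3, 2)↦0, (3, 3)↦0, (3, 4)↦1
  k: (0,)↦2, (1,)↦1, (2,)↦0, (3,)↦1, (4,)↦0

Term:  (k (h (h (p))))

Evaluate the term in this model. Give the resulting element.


value = 2

  p = 0
  (h (p)) = h(0,) = 4
  (h (h (p))) = h(4,) = 0
  (k (h (h (p)))) = k(0,) = 2


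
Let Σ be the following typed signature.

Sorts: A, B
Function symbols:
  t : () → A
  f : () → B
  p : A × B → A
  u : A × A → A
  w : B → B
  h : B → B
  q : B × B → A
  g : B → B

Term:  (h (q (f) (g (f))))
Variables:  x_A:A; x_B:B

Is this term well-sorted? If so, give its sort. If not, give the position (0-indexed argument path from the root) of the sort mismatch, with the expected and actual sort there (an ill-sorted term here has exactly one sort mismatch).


    (f) : B
      (f) : B
    (g (f)) : B
  (q (f) (g (f))) : A
(h (q (f) (g (f)))) : ✗ arg 0 at [0] has sort A, expected B

ill-sorted at position [0]: expected B, got A


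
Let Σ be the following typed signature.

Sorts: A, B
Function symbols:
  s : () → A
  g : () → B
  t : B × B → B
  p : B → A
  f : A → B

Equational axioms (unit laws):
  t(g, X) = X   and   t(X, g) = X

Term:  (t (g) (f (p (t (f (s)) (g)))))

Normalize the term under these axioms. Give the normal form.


1. (t (g) (f (p (t (f (s)) (g)))))  →  (f (p (t (f (s)) (g))))
2. (f (p (t (f (s)) (g))))  →  (f (p (f (s))))

normal form = (f (p (f (s))))


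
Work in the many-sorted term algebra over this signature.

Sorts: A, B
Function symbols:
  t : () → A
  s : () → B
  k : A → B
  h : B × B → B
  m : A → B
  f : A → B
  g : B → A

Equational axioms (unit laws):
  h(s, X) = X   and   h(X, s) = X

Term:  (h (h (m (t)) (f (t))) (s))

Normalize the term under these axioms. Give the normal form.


normal form = (h (m (t)) (f (t)))

1. (h (h (m (t)) (f (t))) (s))  →  (h (m (t)) (f (t)))


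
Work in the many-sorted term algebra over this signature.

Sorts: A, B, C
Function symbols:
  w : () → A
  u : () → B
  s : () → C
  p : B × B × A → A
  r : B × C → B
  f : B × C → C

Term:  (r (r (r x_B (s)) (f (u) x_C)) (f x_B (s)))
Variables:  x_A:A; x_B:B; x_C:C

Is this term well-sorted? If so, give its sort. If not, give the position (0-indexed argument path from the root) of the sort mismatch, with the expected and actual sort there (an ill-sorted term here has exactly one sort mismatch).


well-sorted; sort = B

      x_B : B
      (s) : C
    (r x_B (s)) : B
      (u) : B
      x_C : C
    (f (u) x_C) : C
  (r (r x_B (s)) (f (u) x_C)) : B
    x_B : B
    (s) : C
  (f x_B (s)) : C
(r (r (r x_B (s)) (f (u) x_C)) (f x_B (s))) : B


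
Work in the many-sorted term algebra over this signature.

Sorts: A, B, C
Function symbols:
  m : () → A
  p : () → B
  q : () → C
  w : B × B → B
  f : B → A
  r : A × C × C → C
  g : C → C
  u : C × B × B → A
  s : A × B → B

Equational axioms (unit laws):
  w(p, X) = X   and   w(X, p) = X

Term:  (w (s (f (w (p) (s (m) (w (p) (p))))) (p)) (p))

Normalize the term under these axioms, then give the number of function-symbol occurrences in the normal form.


1. (w (s (f (w (p) (s (m) (w (p) (p))))) (p)) (p))  →  (s (f (w (p) (s (m) (w (p) (p))))) (p))
2. (s (f (w (p) (s (m) (w (p) (p))))) (p))  →  (s (f (s (m) (w (p) (p)))) (p))
3. (s (f (s (m) (w (p) (p)))) (p))  →  (s (f (s (m) (p))) (p))
normal form: (s (f (s (m) (p))) (p))

size = 6


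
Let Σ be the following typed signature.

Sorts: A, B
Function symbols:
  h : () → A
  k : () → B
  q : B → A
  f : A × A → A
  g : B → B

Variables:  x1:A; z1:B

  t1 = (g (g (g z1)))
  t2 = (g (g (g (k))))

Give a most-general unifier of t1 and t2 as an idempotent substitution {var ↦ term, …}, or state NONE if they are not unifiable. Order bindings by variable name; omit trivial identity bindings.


{z1 ↦ (k)}


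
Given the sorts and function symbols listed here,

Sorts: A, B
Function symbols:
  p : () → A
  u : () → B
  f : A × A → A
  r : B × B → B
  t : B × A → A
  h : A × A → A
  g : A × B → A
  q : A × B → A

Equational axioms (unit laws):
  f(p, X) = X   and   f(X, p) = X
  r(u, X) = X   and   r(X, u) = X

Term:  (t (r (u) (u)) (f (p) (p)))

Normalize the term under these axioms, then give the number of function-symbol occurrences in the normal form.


size = 3

1. (t (r (u) (u)) (f (p) (p)))  →  (t (u) (f (p) (p)))
2. (t (u) (f (p) (p)))  →  (t (u) (p))
normal form: (t (u) (p))


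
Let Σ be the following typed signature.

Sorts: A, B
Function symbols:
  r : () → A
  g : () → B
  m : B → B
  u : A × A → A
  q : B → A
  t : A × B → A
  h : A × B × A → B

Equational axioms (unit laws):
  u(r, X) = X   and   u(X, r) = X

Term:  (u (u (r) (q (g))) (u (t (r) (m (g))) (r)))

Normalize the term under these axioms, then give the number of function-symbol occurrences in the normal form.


size = 7

1. (u (u (r) (q (g))) (u (t (r) (m (g))) (r)))  →  (u (q (g)) (u (t (r) (m (g))) (r)))
2. (u (q (g)) (u (t (r) (m (g))) (r)))  →  (u (q (g)) (t (r) (m (g))))
normal form: (u (q (g)) (t (r) (m (g))))


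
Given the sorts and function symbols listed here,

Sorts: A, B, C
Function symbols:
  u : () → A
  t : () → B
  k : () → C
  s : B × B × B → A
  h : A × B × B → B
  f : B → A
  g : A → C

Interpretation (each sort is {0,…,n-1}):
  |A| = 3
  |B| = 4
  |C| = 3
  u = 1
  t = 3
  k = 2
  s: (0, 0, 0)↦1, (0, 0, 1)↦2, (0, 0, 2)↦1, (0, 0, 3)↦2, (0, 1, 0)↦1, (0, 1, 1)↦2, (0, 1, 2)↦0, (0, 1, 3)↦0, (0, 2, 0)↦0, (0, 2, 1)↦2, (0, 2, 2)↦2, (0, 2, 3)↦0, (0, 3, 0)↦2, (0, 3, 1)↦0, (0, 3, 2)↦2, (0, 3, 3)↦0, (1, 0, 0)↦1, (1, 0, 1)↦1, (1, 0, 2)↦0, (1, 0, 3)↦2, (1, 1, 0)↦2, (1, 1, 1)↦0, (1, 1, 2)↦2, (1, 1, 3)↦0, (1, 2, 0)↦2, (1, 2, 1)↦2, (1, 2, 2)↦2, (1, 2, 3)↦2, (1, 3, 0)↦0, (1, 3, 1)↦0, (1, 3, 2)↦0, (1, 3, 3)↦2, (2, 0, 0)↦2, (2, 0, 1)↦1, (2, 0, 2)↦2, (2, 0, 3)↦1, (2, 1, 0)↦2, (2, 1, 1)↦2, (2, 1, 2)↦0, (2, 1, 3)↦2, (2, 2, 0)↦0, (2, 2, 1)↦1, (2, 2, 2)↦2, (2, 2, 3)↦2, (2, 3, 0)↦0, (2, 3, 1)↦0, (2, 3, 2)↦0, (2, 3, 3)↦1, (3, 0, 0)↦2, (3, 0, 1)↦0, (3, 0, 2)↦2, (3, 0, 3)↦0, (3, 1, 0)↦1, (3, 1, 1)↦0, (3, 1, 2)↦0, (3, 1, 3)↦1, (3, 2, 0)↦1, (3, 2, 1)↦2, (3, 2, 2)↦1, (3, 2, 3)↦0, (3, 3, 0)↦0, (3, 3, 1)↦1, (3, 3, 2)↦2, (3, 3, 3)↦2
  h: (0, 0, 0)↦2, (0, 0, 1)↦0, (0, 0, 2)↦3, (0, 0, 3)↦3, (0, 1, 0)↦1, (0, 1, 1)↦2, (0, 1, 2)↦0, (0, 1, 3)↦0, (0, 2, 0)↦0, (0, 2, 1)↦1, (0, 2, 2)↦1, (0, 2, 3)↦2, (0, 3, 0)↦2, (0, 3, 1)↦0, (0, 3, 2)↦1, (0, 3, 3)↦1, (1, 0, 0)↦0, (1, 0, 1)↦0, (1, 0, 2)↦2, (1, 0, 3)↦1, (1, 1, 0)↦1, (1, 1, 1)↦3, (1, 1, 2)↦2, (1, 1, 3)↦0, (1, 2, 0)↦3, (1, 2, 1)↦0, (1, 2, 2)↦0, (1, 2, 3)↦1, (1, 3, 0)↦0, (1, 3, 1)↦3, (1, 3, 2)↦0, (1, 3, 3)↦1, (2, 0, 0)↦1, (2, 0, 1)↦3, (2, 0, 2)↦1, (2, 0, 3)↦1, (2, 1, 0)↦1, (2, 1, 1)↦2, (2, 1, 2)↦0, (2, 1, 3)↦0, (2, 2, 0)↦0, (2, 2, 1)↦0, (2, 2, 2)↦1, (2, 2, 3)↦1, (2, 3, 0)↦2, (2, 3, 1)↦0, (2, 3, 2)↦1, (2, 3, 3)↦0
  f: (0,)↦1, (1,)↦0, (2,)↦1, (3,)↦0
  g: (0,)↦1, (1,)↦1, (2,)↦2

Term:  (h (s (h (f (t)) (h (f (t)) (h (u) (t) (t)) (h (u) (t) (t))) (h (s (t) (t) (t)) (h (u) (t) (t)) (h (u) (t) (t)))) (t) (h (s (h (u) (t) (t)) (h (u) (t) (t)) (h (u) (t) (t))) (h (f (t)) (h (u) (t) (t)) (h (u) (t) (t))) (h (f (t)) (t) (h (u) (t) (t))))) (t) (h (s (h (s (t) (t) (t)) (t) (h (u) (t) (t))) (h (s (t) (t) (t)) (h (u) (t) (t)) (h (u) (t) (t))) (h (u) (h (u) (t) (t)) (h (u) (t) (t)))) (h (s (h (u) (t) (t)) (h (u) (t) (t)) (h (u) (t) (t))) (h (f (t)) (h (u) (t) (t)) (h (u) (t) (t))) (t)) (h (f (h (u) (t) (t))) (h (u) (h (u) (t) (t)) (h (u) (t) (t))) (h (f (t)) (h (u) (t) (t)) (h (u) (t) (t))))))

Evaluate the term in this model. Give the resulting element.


value = 0

  t = 3
  (f (t)) = f(3,) = 0
  t = 3
  (f (t)) = f(3,) = 0
  u = 1
  t = 3
  t = 3
  (h (u) (t) (t)) = h(1, 3, 3) = 1
  u = 1
  t = 3
  t = 3
  (h (u) (t) (t)) = h(1, 3, 3) = 1
  (h (f (t)) (h (u) (t) (t)) (h (u) (t) (t))) = h(0, 1, 1) = 2
  t = 3
  t = 3
  t = 3
  (s (t) (t) (t)) = s(3, 3, 3) = 2
  u = 1
  t = 3
  t = 3
  (h (u) (t) (t)) = h(1, 3, 3) = 1
  u = 1
  t = 3
  t = 3
  (h (u) (t) (t)) = h(1, 3, 3) = 1
  (h (s (t) (t) (t)) (h (u) (t) (t)) (h (u) (t) (t))) = h(2, 1, 1) = 2
  (h (f (t)) (h (f (t)) (h (u) (t) (t)) (h (u) (t) (t))) (h (s (t) (t) (t)) (h (u) (t) (t)) (h (u) (t) (t)))) = h(0, 2, 2) = 1
  t = 3
  u = 1
  t = 3
  t = 3
  (h (u) (t) (t)) = h(1, 3, 3) = 1
  u = 1
  t = 3
  t = 3
  (h (u) (t) (t)) = h(1, 3, 3) = 1
  u = 1
  t = 3
  t = 3
  (h (u) (t) (t)) = h(1, 3, 3) = 1
  (s (h (u) (t) (t)) (h (u) (t) (t)) (h (u) (t) (t))) = s(1, 1, 1) = 0
  t = 3
  (f (t)) = f(3,) = 0
  u = 1
  t = 3
  t = 3
  (h (u) (t) (t)) = h(1, 3, 3) = 1
  u = 1
  t = 3
  t = 3
  (h (u) (t) (t)) = h(1, 3, 3) = 1
  (h (f (t)) (h (u) (t) (t)) (h (u) (t) (t))) = h(0, 1, 1) = 2
  t = 3
  (f (t)) = f(3,) = 0
  t = 3
  u = 1
  t = 3
  t = 3
  (h (u) (t) (t)) = h(1, 3, 3) = 1
  (h (f (t)) (t) (h (u) (t) (t))) = h(0, 3, 1) = 0
  (h (s (h (u) (t) (t)) (h (u) (t) (t)) (h (u) (t) (t))) (h (f (t)) (h (u) (t) (t)) (h (u) (t) (t))) (h (f (t)) (t) (h (u) (t) (t)))) = h(0, 2, 0) = 0
  (s (h (f (t)) (h (f (t)) (h (u) (t) (t)) (h (u) (t) (t))) (h (s (t) (t) (t)) (h (u) (t) (t)) (h (u) (t) (t)))) (t) (h (s (h (u) (t) (t)) (h (u) (t) (t)) (h (u) (t) (t))) (h (f (t)) (h (u) (t) (t)) (h (u) (t) (t))) (h (f (t)) (t) (h (u) (t) (t))))) = s(1, 3, 0) = 0
  t = 3
  t = 3
  t = 3
  t = 3
  (s (t) (t) (t)) = s(3, 3, 3) = 2
  t = 3
  u = 1
  t = 3
  t = 3
  (h (u) (t) (t)) = h(1, 3, 3) = 1
  (h (s (t) (t) (t)) (t) (h (u) (t) (t))) = h(2, 3, 1) = 0
  t = 3
  t = 3
  t = 3
  (s (t) (t) (t)) = s(3, 3, 3) = 2
  u = 1
  t = 3
  t = 3
  (h (u) (t) (t)) = h(1, 3, 3) = 1
  u = 1
  t = 3
  t = 3
  (h (u) (t) (t)) = h(1, 3, 3) = 1
  (h (s (t) (t) (t)) (h (u) (t) (t)) (h (u) (t) (t))) = h(2, 1, 1) = 2
  u = 1
  u = 1
  t = 3
  t = 3
  (h (u) (t) (t)) = h(1, 3, 3) = 1
  u = 1
  t = 3
  t = 3
  (h (u) (t) (t)) = h(1, 3, 3) = 1
  (h (u) (h (u) (t) (t)) (h (u) (t) (t))) = h(1, 1, 1) = 3
  (s (h (s (t) (t) (t)) (t) (h (u) (t) (t))) (h (s (t) (t) (t)) (h (u) (t) (t)) (h (u) (t) (t))) (h (u) (h (u) (t) (t)) (h (u) (t) (t)))) = s(0, 2, 3) = 0
  u = 1
  t = 3
  t = 3
  (h (u) (t) (t)) = h(1, 3, 3) = 1
  u = 1
  t = 3
  t = 3
  (h (u) (t) (t)) = h(1, 3, 3) = 1
  u = 1
  t = 3
  t = 3
  (h (u) (t) (t)) = h(1, 3, 3) = 1
  (s (h (u) (t) (t)) (h (u) (t) (t)) (h (u) (t) (t))) = s(1, 1, 1) = 0
  t = 3
  (f (t)) = f(3,) = 0
  u = 1
  t = 3
  t = 3
  (h (u) (t) (t)) = h(1, 3, 3) = 1
  u = 1
  t = 3
  t = 3
  (h (u) (t) (t)) = h(1, 3, 3) = 1
  (h (f (t)) (h (u) (t) (t)) (h (u) (t) (t))) = h(0, 1, 1) = 2
  t = 3
  (h (s (h (u) (t) (t)) (h (u) (t) (t)) (h (u) (t) (t))) (h (f (t)) (h (u) (t) (t)) (h (u) (t) (t))) (t)) = h(0, 2, 3) = 2
  u = 1
  t = 3
  t = 3
  (h (u) (t) (t)) = h(1, 3, 3) = 1
  (f (h (u) (t) (t))) = f(1,) = 0
  u = 1
  u = 1
  t = 3
  t = 3
  (h (u) (t) (t)) = h(1, 3, 3) = 1
  u = 1
  t = 3
  t = 3
  (h (u) (t) (t)) = h(1, 3, 3) = 1
  (h (u) (h (u) (t) (t)) (h (u) (t) (t))) = h(1, 1, 1) = 3
  t = 3
  (f (t)) = f(3,) = 0
  u = 1
  t = 3
  t = 3
  (h (u) (t) (t)) = h(1, 3, 3) = 1
  u = 1
  t = 3
  t = 3
  (h (u) (t) (t)) = h(1, 3, 3) = 1
  (h (f (t)) (h (u) (t) (t)) (h (u) (t) (t))) = h(0, 1, 1) = 2
  (h (f (h (u) (t) (t))) (h (u) (h (u) (t) (t)) (h (u) (t) (t))) (h (f (t)) (h (u) (t) (t)) (h (u) (t) (t)))) = h(0, 3, 2) = 1
  (h (s (h (s (t) (t) (t)) (t) (h (u) (t) (t))) (h (s (t) (t) (t)) (h (u) (t) (t)) (h (u) (t) (t))) (h (u) (h (u) (t) (t)) (h (u) (t) (t)))) (h (s (h (u) (t) (t)) (h (u) (t) (t)) (h (u) (t) (t))) (h (f (t)) (h (u) (t) (t)) (h (u) (t) (t))) (t)) (h (f (h (u) (t) (t))) (h (u) (h (u) (t) (t)) (h (u) (t) (t))) (h (f (t)) (h (u) (t) (t)) (h (u) (t) (t))))) = h(0, 2, 1) = 1
  (h (s (h (f (t)) (h (f (t)) (h (u) (t) (t)) (h (u) (t) (t))) (h (s (t) (t) (t)) (h (u) (t) (t)) (h (u) (t) (t)))) (t) (h (s (h (u) (t) (t)) (h (u) (t) (t)) (h (u) (t) (t))) (h (f (t)) (h (u) (t) (t)) (h (u) (t) (t))) (h (f (t)) (t) (h (u) (t) (t))))) (t) (h (s (h (s (t) (t) (t)) (t) (h (u) (t) (t))) (h (s (t) (t) (t)) (h (u) (t) (t)) (h (u) (t) (t))) (h (u) (h (u) (t) (t)) (h (u) (t) (t)))) (h (s (h (u) (t) (t)) (h (u) (t) (t)) (h (u) (t) (t))) (h (f (t)) (h (u) (t) (t)) (h (u) (t) (t))) (t)) (h (f (h (u) (t) (t))) (h (u) (h (u) (t) (t)) (h (u) (t) (t))) (h (f (t)) (h (u) (t) (t)) (h (u) (t) (t)))))) = h(0, 3, 1) = 0
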